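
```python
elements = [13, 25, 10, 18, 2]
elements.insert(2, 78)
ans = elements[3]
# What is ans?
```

Trace (tracking ans):
elements = [13, 25, 10, 18, 2]  # -> elements = [13, 25, 10, 18, 2]
elements.insert(2, 78)  # -> elements = [13, 25, 78, 10, 18, 2]
ans = elements[3]  # -> ans = 10

Answer: 10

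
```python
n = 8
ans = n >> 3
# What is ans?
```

Answer: 1

Derivation:
Trace (tracking ans):
n = 8  # -> n = 8
ans = n >> 3  # -> ans = 1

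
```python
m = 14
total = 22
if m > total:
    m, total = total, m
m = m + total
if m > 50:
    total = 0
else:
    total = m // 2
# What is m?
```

Answer: 36

Derivation:
Trace (tracking m):
m = 14  # -> m = 14
total = 22  # -> total = 22
if m > total:  # condition is False
m = m + total  # -> m = 36
if m > 50:  # condition is False
else:
    total = m // 2  # -> total = 18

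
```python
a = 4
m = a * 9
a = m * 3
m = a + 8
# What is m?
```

Answer: 116

Derivation:
Trace (tracking m):
a = 4  # -> a = 4
m = a * 9  # -> m = 36
a = m * 3  # -> a = 108
m = a + 8  # -> m = 116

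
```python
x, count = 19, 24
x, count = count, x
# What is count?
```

Trace (tracking count):
x, count = (19, 24)  # -> x = 19, count = 24
x, count = (count, x)  # -> x = 24, count = 19

Answer: 19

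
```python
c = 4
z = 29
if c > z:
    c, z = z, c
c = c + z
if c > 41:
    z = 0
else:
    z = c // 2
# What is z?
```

Answer: 16

Derivation:
Trace (tracking z):
c = 4  # -> c = 4
z = 29  # -> z = 29
if c > z:  # condition is False
c = c + z  # -> c = 33
if c > 41:  # condition is False
else:
    z = c // 2  # -> z = 16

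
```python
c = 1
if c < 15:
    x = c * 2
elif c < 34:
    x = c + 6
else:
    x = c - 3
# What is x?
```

Answer: 2

Derivation:
Trace (tracking x):
c = 1  # -> c = 1
if c < 15:  # condition is True
    x = c * 2  # -> x = 2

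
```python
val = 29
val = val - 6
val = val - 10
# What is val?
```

Answer: 13

Derivation:
Trace (tracking val):
val = 29  # -> val = 29
val = val - 6  # -> val = 23
val = val - 10  # -> val = 13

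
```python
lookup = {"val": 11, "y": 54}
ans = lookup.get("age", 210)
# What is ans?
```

Trace (tracking ans):
lookup = {'val': 11, 'y': 54}  # -> lookup = {'val': 11, 'y': 54}
ans = lookup.get('age', 210)  # -> ans = 210

Answer: 210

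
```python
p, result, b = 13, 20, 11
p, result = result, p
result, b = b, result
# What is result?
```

Answer: 11

Derivation:
Trace (tracking result):
p, result, b = (13, 20, 11)  # -> p = 13, result = 20, b = 11
p, result = (result, p)  # -> p = 20, result = 13
result, b = (b, result)  # -> result = 11, b = 13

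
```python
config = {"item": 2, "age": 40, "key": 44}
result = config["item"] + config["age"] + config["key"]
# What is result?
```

Trace (tracking result):
config = {'item': 2, 'age': 40, 'key': 44}  # -> config = {'item': 2, 'age': 40, 'key': 44}
result = config['item'] + config['age'] + config['key']  # -> result = 86

Answer: 86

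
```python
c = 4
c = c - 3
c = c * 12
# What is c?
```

Trace (tracking c):
c = 4  # -> c = 4
c = c - 3  # -> c = 1
c = c * 12  # -> c = 12

Answer: 12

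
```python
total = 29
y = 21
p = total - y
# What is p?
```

Trace (tracking p):
total = 29  # -> total = 29
y = 21  # -> y = 21
p = total - y  # -> p = 8

Answer: 8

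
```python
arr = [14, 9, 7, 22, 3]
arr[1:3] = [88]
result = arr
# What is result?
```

Trace (tracking result):
arr = [14, 9, 7, 22, 3]  # -> arr = [14, 9, 7, 22, 3]
arr[1:3] = [88]  # -> arr = [14, 88, 22, 3]
result = arr  # -> result = [14, 88, 22, 3]

Answer: [14, 88, 22, 3]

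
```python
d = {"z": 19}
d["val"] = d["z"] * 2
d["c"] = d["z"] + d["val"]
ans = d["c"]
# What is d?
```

Trace (tracking d):
d = {'z': 19}  # -> d = {'z': 19}
d['val'] = d['z'] * 2  # -> d = {'z': 19, 'val': 38}
d['c'] = d['z'] + d['val']  # -> d = {'z': 19, 'val': 38, 'c': 57}
ans = d['c']  # -> ans = 57

Answer: {'z': 19, 'val': 38, 'c': 57}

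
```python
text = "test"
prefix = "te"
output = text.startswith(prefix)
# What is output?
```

Answer: True

Derivation:
Trace (tracking output):
text = 'test'  # -> text = 'test'
prefix = 'te'  # -> prefix = 'te'
output = text.startswith(prefix)  # -> output = True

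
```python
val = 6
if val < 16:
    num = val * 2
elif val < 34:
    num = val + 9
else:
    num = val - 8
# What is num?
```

Trace (tracking num):
val = 6  # -> val = 6
if val < 16:  # condition is True
    num = val * 2  # -> num = 12

Answer: 12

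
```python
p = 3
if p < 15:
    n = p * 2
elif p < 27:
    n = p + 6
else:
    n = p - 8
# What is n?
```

Trace (tracking n):
p = 3  # -> p = 3
if p < 15:  # condition is True
    n = p * 2  # -> n = 6

Answer: 6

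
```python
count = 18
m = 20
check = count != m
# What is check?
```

Trace (tracking check):
count = 18  # -> count = 18
m = 20  # -> m = 20
check = count != m  # -> check = True

Answer: True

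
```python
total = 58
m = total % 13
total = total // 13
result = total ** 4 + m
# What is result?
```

Answer: 262

Derivation:
Trace (tracking result):
total = 58  # -> total = 58
m = total % 13  # -> m = 6
total = total // 13  # -> total = 4
result = total ** 4 + m  # -> result = 262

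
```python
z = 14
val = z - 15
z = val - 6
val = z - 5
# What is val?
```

Trace (tracking val):
z = 14  # -> z = 14
val = z - 15  # -> val = -1
z = val - 6  # -> z = -7
val = z - 5  # -> val = -12

Answer: -12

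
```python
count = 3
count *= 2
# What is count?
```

Trace (tracking count):
count = 3  # -> count = 3
count *= 2  # -> count = 6

Answer: 6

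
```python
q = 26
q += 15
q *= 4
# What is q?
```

Trace (tracking q):
q = 26  # -> q = 26
q += 15  # -> q = 41
q *= 4  # -> q = 164

Answer: 164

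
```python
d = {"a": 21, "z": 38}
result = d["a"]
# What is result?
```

Trace (tracking result):
d = {'a': 21, 'z': 38}  # -> d = {'a': 21, 'z': 38}
result = d['a']  # -> result = 21

Answer: 21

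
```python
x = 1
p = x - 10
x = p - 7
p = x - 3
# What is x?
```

Answer: -16

Derivation:
Trace (tracking x):
x = 1  # -> x = 1
p = x - 10  # -> p = -9
x = p - 7  # -> x = -16
p = x - 3  # -> p = -19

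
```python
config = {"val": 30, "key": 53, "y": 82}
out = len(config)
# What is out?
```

Answer: 3

Derivation:
Trace (tracking out):
config = {'val': 30, 'key': 53, 'y': 82}  # -> config = {'val': 30, 'key': 53, 'y': 82}
out = len(config)  # -> out = 3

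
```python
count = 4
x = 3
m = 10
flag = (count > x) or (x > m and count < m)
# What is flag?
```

Trace (tracking flag):
count = 4  # -> count = 4
x = 3  # -> x = 3
m = 10  # -> m = 10
flag = count > x or (x > m and count < m)  # -> flag = True

Answer: True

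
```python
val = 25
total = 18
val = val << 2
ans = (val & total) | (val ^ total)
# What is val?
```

Trace (tracking val):
val = 25  # -> val = 25
total = 18  # -> total = 18
val = val << 2  # -> val = 100
ans = val & total | val ^ total  # -> ans = 118

Answer: 100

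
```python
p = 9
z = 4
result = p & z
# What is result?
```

Trace (tracking result):
p = 9  # -> p = 9
z = 4  # -> z = 4
result = p & z  # -> result = 0

Answer: 0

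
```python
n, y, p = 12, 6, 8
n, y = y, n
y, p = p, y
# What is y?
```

Answer: 8

Derivation:
Trace (tracking y):
n, y, p = (12, 6, 8)  # -> n = 12, y = 6, p = 8
n, y = (y, n)  # -> n = 6, y = 12
y, p = (p, y)  # -> y = 8, p = 12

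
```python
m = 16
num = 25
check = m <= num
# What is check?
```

Answer: True

Derivation:
Trace (tracking check):
m = 16  # -> m = 16
num = 25  # -> num = 25
check = m <= num  # -> check = True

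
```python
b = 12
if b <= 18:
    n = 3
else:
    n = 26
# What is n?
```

Answer: 3

Derivation:
Trace (tracking n):
b = 12  # -> b = 12
if b <= 18:  # condition is True
    n = 3  # -> n = 3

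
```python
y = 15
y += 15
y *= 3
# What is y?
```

Answer: 90

Derivation:
Trace (tracking y):
y = 15  # -> y = 15
y += 15  # -> y = 30
y *= 3  # -> y = 90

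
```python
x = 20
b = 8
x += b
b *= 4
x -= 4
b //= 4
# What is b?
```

Trace (tracking b):
x = 20  # -> x = 20
b = 8  # -> b = 8
x += b  # -> x = 28
b *= 4  # -> b = 32
x -= 4  # -> x = 24
b //= 4  # -> b = 8

Answer: 8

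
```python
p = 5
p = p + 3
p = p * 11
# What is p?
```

Trace (tracking p):
p = 5  # -> p = 5
p = p + 3  # -> p = 8
p = p * 11  # -> p = 88

Answer: 88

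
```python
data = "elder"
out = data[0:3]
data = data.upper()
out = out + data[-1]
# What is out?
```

Answer: 'eldR'

Derivation:
Trace (tracking out):
data = 'elder'  # -> data = 'elder'
out = data[0:3]  # -> out = 'eld'
data = data.upper()  # -> data = 'ELDER'
out = out + data[-1]  # -> out = 'eldR'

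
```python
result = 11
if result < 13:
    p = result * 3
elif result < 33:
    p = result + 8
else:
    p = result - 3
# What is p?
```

Answer: 33

Derivation:
Trace (tracking p):
result = 11  # -> result = 11
if result < 13:  # condition is True
    p = result * 3  # -> p = 33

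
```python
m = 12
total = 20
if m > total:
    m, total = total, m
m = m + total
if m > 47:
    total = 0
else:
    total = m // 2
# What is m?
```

Answer: 32

Derivation:
Trace (tracking m):
m = 12  # -> m = 12
total = 20  # -> total = 20
if m > total:  # condition is False
m = m + total  # -> m = 32
if m > 47:  # condition is False
else:
    total = m // 2  # -> total = 16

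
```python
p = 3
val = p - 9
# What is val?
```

Trace (tracking val):
p = 3  # -> p = 3
val = p - 9  # -> val = -6

Answer: -6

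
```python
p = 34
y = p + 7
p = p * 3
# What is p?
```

Answer: 102

Derivation:
Trace (tracking p):
p = 34  # -> p = 34
y = p + 7  # -> y = 41
p = p * 3  # -> p = 102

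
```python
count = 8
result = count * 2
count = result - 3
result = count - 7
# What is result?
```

Trace (tracking result):
count = 8  # -> count = 8
result = count * 2  # -> result = 16
count = result - 3  # -> count = 13
result = count - 7  # -> result = 6

Answer: 6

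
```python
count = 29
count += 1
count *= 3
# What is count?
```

Trace (tracking count):
count = 29  # -> count = 29
count += 1  # -> count = 30
count *= 3  # -> count = 90

Answer: 90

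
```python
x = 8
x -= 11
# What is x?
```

Answer: -3

Derivation:
Trace (tracking x):
x = 8  # -> x = 8
x -= 11  # -> x = -3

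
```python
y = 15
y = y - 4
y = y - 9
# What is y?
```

Trace (tracking y):
y = 15  # -> y = 15
y = y - 4  # -> y = 11
y = y - 9  # -> y = 2

Answer: 2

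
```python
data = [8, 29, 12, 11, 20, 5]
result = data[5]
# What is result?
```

Answer: 5

Derivation:
Trace (tracking result):
data = [8, 29, 12, 11, 20, 5]  # -> data = [8, 29, 12, 11, 20, 5]
result = data[5]  # -> result = 5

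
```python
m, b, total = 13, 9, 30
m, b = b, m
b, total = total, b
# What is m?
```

Answer: 9

Derivation:
Trace (tracking m):
m, b, total = (13, 9, 30)  # -> m = 13, b = 9, total = 30
m, b = (b, m)  # -> m = 9, b = 13
b, total = (total, b)  # -> b = 30, total = 13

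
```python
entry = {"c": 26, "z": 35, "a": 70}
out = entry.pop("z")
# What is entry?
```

Answer: {'c': 26, 'a': 70}

Derivation:
Trace (tracking entry):
entry = {'c': 26, 'z': 35, 'a': 70}  # -> entry = {'c': 26, 'z': 35, 'a': 70}
out = entry.pop('z')  # -> out = 35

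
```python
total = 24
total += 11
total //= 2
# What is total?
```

Answer: 17

Derivation:
Trace (tracking total):
total = 24  # -> total = 24
total += 11  # -> total = 35
total //= 2  # -> total = 17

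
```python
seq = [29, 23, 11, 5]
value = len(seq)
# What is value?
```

Answer: 4

Derivation:
Trace (tracking value):
seq = [29, 23, 11, 5]  # -> seq = [29, 23, 11, 5]
value = len(seq)  # -> value = 4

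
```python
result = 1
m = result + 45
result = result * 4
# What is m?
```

Trace (tracking m):
result = 1  # -> result = 1
m = result + 45  # -> m = 46
result = result * 4  # -> result = 4

Answer: 46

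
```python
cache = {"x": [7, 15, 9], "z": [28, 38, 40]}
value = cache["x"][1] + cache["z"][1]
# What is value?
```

Trace (tracking value):
cache = {'x': [7, 15, 9], 'z': [28, 38, 40]}  # -> cache = {'x': [7, 15, 9], 'z': [28, 38, 40]}
value = cache['x'][1] + cache['z'][1]  # -> value = 53

Answer: 53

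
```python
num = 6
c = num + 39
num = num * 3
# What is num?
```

Answer: 18

Derivation:
Trace (tracking num):
num = 6  # -> num = 6
c = num + 39  # -> c = 45
num = num * 3  # -> num = 18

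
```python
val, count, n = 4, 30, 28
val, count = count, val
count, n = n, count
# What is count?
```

Answer: 28

Derivation:
Trace (tracking count):
val, count, n = (4, 30, 28)  # -> val = 4, count = 30, n = 28
val, count = (count, val)  # -> val = 30, count = 4
count, n = (n, count)  # -> count = 28, n = 4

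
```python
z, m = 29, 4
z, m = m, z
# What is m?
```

Answer: 29

Derivation:
Trace (tracking m):
z, m = (29, 4)  # -> z = 29, m = 4
z, m = (m, z)  # -> z = 4, m = 29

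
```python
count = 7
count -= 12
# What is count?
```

Trace (tracking count):
count = 7  # -> count = 7
count -= 12  # -> count = -5

Answer: -5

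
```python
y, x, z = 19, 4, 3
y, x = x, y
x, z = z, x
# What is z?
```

Answer: 19

Derivation:
Trace (tracking z):
y, x, z = (19, 4, 3)  # -> y = 19, x = 4, z = 3
y, x = (x, y)  # -> y = 4, x = 19
x, z = (z, x)  # -> x = 3, z = 19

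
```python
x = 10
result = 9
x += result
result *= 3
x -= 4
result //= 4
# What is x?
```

Answer: 15

Derivation:
Trace (tracking x):
x = 10  # -> x = 10
result = 9  # -> result = 9
x += result  # -> x = 19
result *= 3  # -> result = 27
x -= 4  # -> x = 15
result //= 4  # -> result = 6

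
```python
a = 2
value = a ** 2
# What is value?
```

Answer: 4

Derivation:
Trace (tracking value):
a = 2  # -> a = 2
value = a ** 2  # -> value = 4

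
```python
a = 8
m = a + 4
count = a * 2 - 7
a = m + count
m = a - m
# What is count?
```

Trace (tracking count):
a = 8  # -> a = 8
m = a + 4  # -> m = 12
count = a * 2 - 7  # -> count = 9
a = m + count  # -> a = 21
m = a - m  # -> m = 9

Answer: 9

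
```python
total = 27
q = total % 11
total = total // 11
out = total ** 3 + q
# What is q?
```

Answer: 5

Derivation:
Trace (tracking q):
total = 27  # -> total = 27
q = total % 11  # -> q = 5
total = total // 11  # -> total = 2
out = total ** 3 + q  # -> out = 13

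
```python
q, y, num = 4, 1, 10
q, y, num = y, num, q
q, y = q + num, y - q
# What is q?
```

Trace (tracking q):
q, y, num = (4, 1, 10)  # -> q = 4, y = 1, num = 10
q, y, num = (y, num, q)  # -> q = 1, y = 10, num = 4
q, y = (q + num, y - q)  # -> q = 5, y = 9

Answer: 5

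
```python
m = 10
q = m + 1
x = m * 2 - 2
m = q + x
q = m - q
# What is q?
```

Answer: 18

Derivation:
Trace (tracking q):
m = 10  # -> m = 10
q = m + 1  # -> q = 11
x = m * 2 - 2  # -> x = 18
m = q + x  # -> m = 29
q = m - q  # -> q = 18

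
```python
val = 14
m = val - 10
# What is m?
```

Trace (tracking m):
val = 14  # -> val = 14
m = val - 10  # -> m = 4

Answer: 4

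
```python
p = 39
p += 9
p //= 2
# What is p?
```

Answer: 24

Derivation:
Trace (tracking p):
p = 39  # -> p = 39
p += 9  # -> p = 48
p //= 2  # -> p = 24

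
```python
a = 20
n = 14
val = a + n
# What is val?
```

Answer: 34

Derivation:
Trace (tracking val):
a = 20  # -> a = 20
n = 14  # -> n = 14
val = a + n  # -> val = 34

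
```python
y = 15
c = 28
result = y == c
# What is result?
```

Answer: False

Derivation:
Trace (tracking result):
y = 15  # -> y = 15
c = 28  # -> c = 28
result = y == c  # -> result = False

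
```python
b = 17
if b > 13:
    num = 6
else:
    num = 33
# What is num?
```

Answer: 6

Derivation:
Trace (tracking num):
b = 17  # -> b = 17
if b > 13:  # condition is True
    num = 6  # -> num = 6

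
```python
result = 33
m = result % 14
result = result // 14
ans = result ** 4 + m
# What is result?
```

Answer: 2

Derivation:
Trace (tracking result):
result = 33  # -> result = 33
m = result % 14  # -> m = 5
result = result // 14  # -> result = 2
ans = result ** 4 + m  # -> ans = 21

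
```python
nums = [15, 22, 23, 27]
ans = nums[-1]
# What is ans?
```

Answer: 27

Derivation:
Trace (tracking ans):
nums = [15, 22, 23, 27]  # -> nums = [15, 22, 23, 27]
ans = nums[-1]  # -> ans = 27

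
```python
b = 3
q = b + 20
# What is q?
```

Answer: 23

Derivation:
Trace (tracking q):
b = 3  # -> b = 3
q = b + 20  # -> q = 23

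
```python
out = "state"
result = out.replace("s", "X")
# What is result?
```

Trace (tracking result):
out = 'state'  # -> out = 'state'
result = out.replace('s', 'X')  # -> result = 'Xtate'

Answer: 'Xtate'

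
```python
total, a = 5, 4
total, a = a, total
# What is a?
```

Answer: 5

Derivation:
Trace (tracking a):
total, a = (5, 4)  # -> total = 5, a = 4
total, a = (a, total)  # -> total = 4, a = 5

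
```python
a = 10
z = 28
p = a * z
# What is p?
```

Trace (tracking p):
a = 10  # -> a = 10
z = 28  # -> z = 28
p = a * z  # -> p = 280

Answer: 280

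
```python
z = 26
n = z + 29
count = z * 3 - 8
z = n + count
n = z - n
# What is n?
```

Trace (tracking n):
z = 26  # -> z = 26
n = z + 29  # -> n = 55
count = z * 3 - 8  # -> count = 70
z = n + count  # -> z = 125
n = z - n  # -> n = 70

Answer: 70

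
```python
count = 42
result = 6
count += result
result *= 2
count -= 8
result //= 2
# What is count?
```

Trace (tracking count):
count = 42  # -> count = 42
result = 6  # -> result = 6
count += result  # -> count = 48
result *= 2  # -> result = 12
count -= 8  # -> count = 40
result //= 2  # -> result = 6

Answer: 40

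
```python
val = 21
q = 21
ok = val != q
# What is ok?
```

Answer: False

Derivation:
Trace (tracking ok):
val = 21  # -> val = 21
q = 21  # -> q = 21
ok = val != q  # -> ok = False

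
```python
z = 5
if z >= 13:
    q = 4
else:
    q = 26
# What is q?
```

Answer: 26

Derivation:
Trace (tracking q):
z = 5  # -> z = 5
if z >= 13:  # condition is False
else:
    q = 26  # -> q = 26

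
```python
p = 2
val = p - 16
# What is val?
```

Answer: -14

Derivation:
Trace (tracking val):
p = 2  # -> p = 2
val = p - 16  # -> val = -14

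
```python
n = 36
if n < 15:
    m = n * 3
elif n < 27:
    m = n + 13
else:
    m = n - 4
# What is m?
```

Trace (tracking m):
n = 36  # -> n = 36
if n < 15:  # condition is False
elif n < 27:  # condition is False
else:
    m = n - 4  # -> m = 32

Answer: 32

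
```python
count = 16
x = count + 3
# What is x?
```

Answer: 19

Derivation:
Trace (tracking x):
count = 16  # -> count = 16
x = count + 3  # -> x = 19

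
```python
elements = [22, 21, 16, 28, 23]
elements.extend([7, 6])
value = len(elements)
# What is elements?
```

Answer: [22, 21, 16, 28, 23, 7, 6]

Derivation:
Trace (tracking elements):
elements = [22, 21, 16, 28, 23]  # -> elements = [22, 21, 16, 28, 23]
elements.extend([7, 6])  # -> elements = [22, 21, 16, 28, 23, 7, 6]
value = len(elements)  # -> value = 7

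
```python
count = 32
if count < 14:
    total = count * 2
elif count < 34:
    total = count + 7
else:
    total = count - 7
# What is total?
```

Answer: 39

Derivation:
Trace (tracking total):
count = 32  # -> count = 32
if count < 14:  # condition is False
elif count < 34:  # condition is True
    total = count + 7  # -> total = 39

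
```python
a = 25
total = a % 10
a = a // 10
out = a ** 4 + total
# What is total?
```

Answer: 5

Derivation:
Trace (tracking total):
a = 25  # -> a = 25
total = a % 10  # -> total = 5
a = a // 10  # -> a = 2
out = a ** 4 + total  # -> out = 21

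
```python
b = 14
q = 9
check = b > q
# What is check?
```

Trace (tracking check):
b = 14  # -> b = 14
q = 9  # -> q = 9
check = b > q  # -> check = True

Answer: True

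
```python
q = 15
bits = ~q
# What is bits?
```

Trace (tracking bits):
q = 15  # -> q = 15
bits = ~q  # -> bits = -16

Answer: -16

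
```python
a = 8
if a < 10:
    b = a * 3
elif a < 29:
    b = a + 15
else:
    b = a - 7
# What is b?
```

Answer: 24

Derivation:
Trace (tracking b):
a = 8  # -> a = 8
if a < 10:  # condition is True
    b = a * 3  # -> b = 24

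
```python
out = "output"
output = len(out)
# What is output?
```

Trace (tracking output):
out = 'output'  # -> out = 'output'
output = len(out)  # -> output = 6

Answer: 6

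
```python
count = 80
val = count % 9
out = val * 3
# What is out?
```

Trace (tracking out):
count = 80  # -> count = 80
val = count % 9  # -> val = 8
out = val * 3  # -> out = 24

Answer: 24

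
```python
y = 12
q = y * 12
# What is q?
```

Trace (tracking q):
y = 12  # -> y = 12
q = y * 12  # -> q = 144

Answer: 144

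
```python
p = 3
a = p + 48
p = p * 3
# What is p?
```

Trace (tracking p):
p = 3  # -> p = 3
a = p + 48  # -> a = 51
p = p * 3  # -> p = 9

Answer: 9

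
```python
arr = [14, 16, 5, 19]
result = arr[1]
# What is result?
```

Answer: 16

Derivation:
Trace (tracking result):
arr = [14, 16, 5, 19]  # -> arr = [14, 16, 5, 19]
result = arr[1]  # -> result = 16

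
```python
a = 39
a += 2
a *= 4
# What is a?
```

Answer: 164

Derivation:
Trace (tracking a):
a = 39  # -> a = 39
a += 2  # -> a = 41
a *= 4  # -> a = 164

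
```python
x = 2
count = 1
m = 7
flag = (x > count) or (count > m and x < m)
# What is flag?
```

Trace (tracking flag):
x = 2  # -> x = 2
count = 1  # -> count = 1
m = 7  # -> m = 7
flag = x > count or (count > m and x < m)  # -> flag = True

Answer: True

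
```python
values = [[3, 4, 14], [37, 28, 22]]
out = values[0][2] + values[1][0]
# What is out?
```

Answer: 51

Derivation:
Trace (tracking out):
values = [[3, 4, 14], [37, 28, 22]]  # -> values = [[3, 4, 14], [37, 28, 22]]
out = values[0][2] + values[1][0]  # -> out = 51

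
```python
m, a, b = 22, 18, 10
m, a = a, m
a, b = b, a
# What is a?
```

Trace (tracking a):
m, a, b = (22, 18, 10)  # -> m = 22, a = 18, b = 10
m, a = (a, m)  # -> m = 18, a = 22
a, b = (b, a)  # -> a = 10, b = 22

Answer: 10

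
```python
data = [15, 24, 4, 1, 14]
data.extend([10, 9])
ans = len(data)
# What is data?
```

Answer: [15, 24, 4, 1, 14, 10, 9]

Derivation:
Trace (tracking data):
data = [15, 24, 4, 1, 14]  # -> data = [15, 24, 4, 1, 14]
data.extend([10, 9])  # -> data = [15, 24, 4, 1, 14, 10, 9]
ans = len(data)  # -> ans = 7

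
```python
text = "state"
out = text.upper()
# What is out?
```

Trace (tracking out):
text = 'state'  # -> text = 'state'
out = text.upper()  # -> out = 'STATE'

Answer: 'STATE'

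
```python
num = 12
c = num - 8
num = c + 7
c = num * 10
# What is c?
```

Answer: 110

Derivation:
Trace (tracking c):
num = 12  # -> num = 12
c = num - 8  # -> c = 4
num = c + 7  # -> num = 11
c = num * 10  # -> c = 110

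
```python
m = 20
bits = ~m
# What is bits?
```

Trace (tracking bits):
m = 20  # -> m = 20
bits = ~m  # -> bits = -21

Answer: -21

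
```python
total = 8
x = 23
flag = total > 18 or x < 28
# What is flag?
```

Trace (tracking flag):
total = 8  # -> total = 8
x = 23  # -> x = 23
flag = total > 18 or x < 28  # -> flag = True

Answer: True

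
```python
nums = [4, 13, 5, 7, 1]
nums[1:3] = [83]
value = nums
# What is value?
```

Trace (tracking value):
nums = [4, 13, 5, 7, 1]  # -> nums = [4, 13, 5, 7, 1]
nums[1:3] = [83]  # -> nums = [4, 83, 7, 1]
value = nums  # -> value = [4, 83, 7, 1]

Answer: [4, 83, 7, 1]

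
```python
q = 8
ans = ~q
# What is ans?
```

Trace (tracking ans):
q = 8  # -> q = 8
ans = ~q  # -> ans = -9

Answer: -9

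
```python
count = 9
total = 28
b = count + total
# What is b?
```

Trace (tracking b):
count = 9  # -> count = 9
total = 28  # -> total = 28
b = count + total  # -> b = 37

Answer: 37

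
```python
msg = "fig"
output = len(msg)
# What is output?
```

Trace (tracking output):
msg = 'fig'  # -> msg = 'fig'
output = len(msg)  # -> output = 3

Answer: 3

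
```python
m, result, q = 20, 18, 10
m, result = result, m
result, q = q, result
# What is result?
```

Trace (tracking result):
m, result, q = (20, 18, 10)  # -> m = 20, result = 18, q = 10
m, result = (result, m)  # -> m = 18, result = 20
result, q = (q, result)  # -> result = 10, q = 20

Answer: 10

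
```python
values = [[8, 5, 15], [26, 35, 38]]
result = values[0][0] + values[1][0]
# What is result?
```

Answer: 34

Derivation:
Trace (tracking result):
values = [[8, 5, 15], [26, 35, 38]]  # -> values = [[8, 5, 15], [26, 35, 38]]
result = values[0][0] + values[1][0]  # -> result = 34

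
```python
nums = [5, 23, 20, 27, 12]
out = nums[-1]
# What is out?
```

Trace (tracking out):
nums = [5, 23, 20, 27, 12]  # -> nums = [5, 23, 20, 27, 12]
out = nums[-1]  # -> out = 12

Answer: 12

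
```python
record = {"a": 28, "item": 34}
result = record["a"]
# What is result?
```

Trace (tracking result):
record = {'a': 28, 'item': 34}  # -> record = {'a': 28, 'item': 34}
result = record['a']  # -> result = 28

Answer: 28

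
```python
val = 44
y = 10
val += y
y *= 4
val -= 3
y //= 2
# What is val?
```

Answer: 51

Derivation:
Trace (tracking val):
val = 44  # -> val = 44
y = 10  # -> y = 10
val += y  # -> val = 54
y *= 4  # -> y = 40
val -= 3  # -> val = 51
y //= 2  # -> y = 20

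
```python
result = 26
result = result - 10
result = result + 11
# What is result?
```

Trace (tracking result):
result = 26  # -> result = 26
result = result - 10  # -> result = 16
result = result + 11  # -> result = 27

Answer: 27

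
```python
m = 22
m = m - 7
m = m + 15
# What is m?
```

Answer: 30

Derivation:
Trace (tracking m):
m = 22  # -> m = 22
m = m - 7  # -> m = 15
m = m + 15  # -> m = 30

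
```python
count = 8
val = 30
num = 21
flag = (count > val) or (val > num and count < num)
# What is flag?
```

Answer: True

Derivation:
Trace (tracking flag):
count = 8  # -> count = 8
val = 30  # -> val = 30
num = 21  # -> num = 21
flag = count > val or (val > num and count < num)  # -> flag = True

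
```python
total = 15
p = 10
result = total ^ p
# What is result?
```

Trace (tracking result):
total = 15  # -> total = 15
p = 10  # -> p = 10
result = total ^ p  # -> result = 5

Answer: 5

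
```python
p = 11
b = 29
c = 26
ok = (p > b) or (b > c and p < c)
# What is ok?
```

Trace (tracking ok):
p = 11  # -> p = 11
b = 29  # -> b = 29
c = 26  # -> c = 26
ok = p > b or (b > c and p < c)  # -> ok = True

Answer: True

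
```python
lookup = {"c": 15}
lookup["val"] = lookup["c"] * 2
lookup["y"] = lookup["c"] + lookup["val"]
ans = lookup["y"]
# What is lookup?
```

Trace (tracking lookup):
lookup = {'c': 15}  # -> lookup = {'c': 15}
lookup['val'] = lookup['c'] * 2  # -> lookup = {'c': 15, 'val': 30}
lookup['y'] = lookup['c'] + lookup['val']  # -> lookup = {'c': 15, 'val': 30, 'y': 45}
ans = lookup['y']  # -> ans = 45

Answer: {'c': 15, 'val': 30, 'y': 45}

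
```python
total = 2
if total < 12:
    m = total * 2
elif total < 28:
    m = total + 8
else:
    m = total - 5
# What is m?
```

Answer: 4

Derivation:
Trace (tracking m):
total = 2  # -> total = 2
if total < 12:  # condition is True
    m = total * 2  # -> m = 4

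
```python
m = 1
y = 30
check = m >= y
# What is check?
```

Trace (tracking check):
m = 1  # -> m = 1
y = 30  # -> y = 30
check = m >= y  # -> check = False

Answer: False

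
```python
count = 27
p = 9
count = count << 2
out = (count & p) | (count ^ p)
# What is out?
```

Answer: 109

Derivation:
Trace (tracking out):
count = 27  # -> count = 27
p = 9  # -> p = 9
count = count << 2  # -> count = 108
out = count & p | count ^ p  # -> out = 109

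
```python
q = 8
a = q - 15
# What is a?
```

Answer: -7

Derivation:
Trace (tracking a):
q = 8  # -> q = 8
a = q - 15  # -> a = -7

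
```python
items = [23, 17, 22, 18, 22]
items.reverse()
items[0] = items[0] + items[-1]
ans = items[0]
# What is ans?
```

Answer: 45

Derivation:
Trace (tracking ans):
items = [23, 17, 22, 18, 22]  # -> items = [23, 17, 22, 18, 22]
items.reverse()  # -> items = [22, 18, 22, 17, 23]
items[0] = items[0] + items[-1]  # -> items = [45, 18, 22, 17, 23]
ans = items[0]  # -> ans = 45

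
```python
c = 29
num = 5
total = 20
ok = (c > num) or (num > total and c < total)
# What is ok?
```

Trace (tracking ok):
c = 29  # -> c = 29
num = 5  # -> num = 5
total = 20  # -> total = 20
ok = c > num or (num > total and c < total)  # -> ok = True

Answer: True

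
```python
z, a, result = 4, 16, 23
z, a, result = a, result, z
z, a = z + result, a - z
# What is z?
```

Trace (tracking z):
z, a, result = (4, 16, 23)  # -> z = 4, a = 16, result = 23
z, a, result = (a, result, z)  # -> z = 16, a = 23, result = 4
z, a = (z + result, a - z)  # -> z = 20, a = 7

Answer: 20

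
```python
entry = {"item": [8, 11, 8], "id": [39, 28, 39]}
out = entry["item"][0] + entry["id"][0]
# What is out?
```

Trace (tracking out):
entry = {'item': [8, 11, 8], 'id': [39, 28, 39]}  # -> entry = {'item': [8, 11, 8], 'id': [39, 28, 39]}
out = entry['item'][0] + entry['id'][0]  # -> out = 47

Answer: 47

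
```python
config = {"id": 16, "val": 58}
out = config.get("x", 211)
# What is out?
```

Trace (tracking out):
config = {'id': 16, 'val': 58}  # -> config = {'id': 16, 'val': 58}
out = config.get('x', 211)  # -> out = 211

Answer: 211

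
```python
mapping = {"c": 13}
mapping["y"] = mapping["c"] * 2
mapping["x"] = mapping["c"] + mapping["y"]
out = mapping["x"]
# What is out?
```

Trace (tracking out):
mapping = {'c': 13}  # -> mapping = {'c': 13}
mapping['y'] = mapping['c'] * 2  # -> mapping = {'c': 13, 'y': 26}
mapping['x'] = mapping['c'] + mapping['y']  # -> mapping = {'c': 13, 'y': 26, 'x': 39}
out = mapping['x']  # -> out = 39

Answer: 39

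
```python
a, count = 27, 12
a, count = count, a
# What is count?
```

Answer: 27

Derivation:
Trace (tracking count):
a, count = (27, 12)  # -> a = 27, count = 12
a, count = (count, a)  # -> a = 12, count = 27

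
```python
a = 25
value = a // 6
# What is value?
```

Trace (tracking value):
a = 25  # -> a = 25
value = a // 6  # -> value = 4

Answer: 4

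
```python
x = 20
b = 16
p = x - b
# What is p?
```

Answer: 4

Derivation:
Trace (tracking p):
x = 20  # -> x = 20
b = 16  # -> b = 16
p = x - b  # -> p = 4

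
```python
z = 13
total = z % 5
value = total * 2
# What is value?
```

Answer: 6

Derivation:
Trace (tracking value):
z = 13  # -> z = 13
total = z % 5  # -> total = 3
value = total * 2  # -> value = 6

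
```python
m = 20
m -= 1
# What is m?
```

Answer: 19

Derivation:
Trace (tracking m):
m = 20  # -> m = 20
m -= 1  # -> m = 19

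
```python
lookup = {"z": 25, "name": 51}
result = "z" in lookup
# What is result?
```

Answer: True

Derivation:
Trace (tracking result):
lookup = {'z': 25, 'name': 51}  # -> lookup = {'z': 25, 'name': 51}
result = 'z' in lookup  # -> result = True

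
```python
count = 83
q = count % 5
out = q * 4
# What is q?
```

Trace (tracking q):
count = 83  # -> count = 83
q = count % 5  # -> q = 3
out = q * 4  # -> out = 12

Answer: 3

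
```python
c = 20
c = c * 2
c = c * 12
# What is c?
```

Trace (tracking c):
c = 20  # -> c = 20
c = c * 2  # -> c = 40
c = c * 12  # -> c = 480

Answer: 480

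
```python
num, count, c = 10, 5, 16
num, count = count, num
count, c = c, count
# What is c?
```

Answer: 10

Derivation:
Trace (tracking c):
num, count, c = (10, 5, 16)  # -> num = 10, count = 5, c = 16
num, count = (count, num)  # -> num = 5, count = 10
count, c = (c, count)  # -> count = 16, c = 10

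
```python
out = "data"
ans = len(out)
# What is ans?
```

Trace (tracking ans):
out = 'data'  # -> out = 'data'
ans = len(out)  # -> ans = 4

Answer: 4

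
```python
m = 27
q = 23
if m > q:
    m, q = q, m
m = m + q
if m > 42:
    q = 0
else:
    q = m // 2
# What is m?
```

Trace (tracking m):
m = 27  # -> m = 27
q = 23  # -> q = 23
if m > q:  # condition is True
    m, q = (q, m)  # -> m = 23, q = 27
m = m + q  # -> m = 50
if m > 42:  # condition is True
    q = 0  # -> q = 0

Answer: 50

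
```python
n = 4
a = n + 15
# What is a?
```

Trace (tracking a):
n = 4  # -> n = 4
a = n + 15  # -> a = 19

Answer: 19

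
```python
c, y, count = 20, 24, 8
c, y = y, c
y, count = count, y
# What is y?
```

Answer: 8

Derivation:
Trace (tracking y):
c, y, count = (20, 24, 8)  # -> c = 20, y = 24, count = 8
c, y = (y, c)  # -> c = 24, y = 20
y, count = (count, y)  # -> y = 8, count = 20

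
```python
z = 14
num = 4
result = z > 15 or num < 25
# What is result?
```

Answer: True

Derivation:
Trace (tracking result):
z = 14  # -> z = 14
num = 4  # -> num = 4
result = z > 15 or num < 25  # -> result = True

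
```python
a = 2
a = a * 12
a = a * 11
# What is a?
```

Answer: 264

Derivation:
Trace (tracking a):
a = 2  # -> a = 2
a = a * 12  # -> a = 24
a = a * 11  # -> a = 264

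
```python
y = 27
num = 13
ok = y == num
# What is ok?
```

Answer: False

Derivation:
Trace (tracking ok):
y = 27  # -> y = 27
num = 13  # -> num = 13
ok = y == num  # -> ok = False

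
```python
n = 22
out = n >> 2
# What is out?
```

Answer: 5

Derivation:
Trace (tracking out):
n = 22  # -> n = 22
out = n >> 2  # -> out = 5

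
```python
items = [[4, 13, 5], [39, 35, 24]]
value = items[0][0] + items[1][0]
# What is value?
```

Trace (tracking value):
items = [[4, 13, 5], [39, 35, 24]]  # -> items = [[4, 13, 5], [39, 35, 24]]
value = items[0][0] + items[1][0]  # -> value = 43

Answer: 43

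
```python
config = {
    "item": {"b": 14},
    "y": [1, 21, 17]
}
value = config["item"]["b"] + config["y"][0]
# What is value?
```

Trace (tracking value):
config = {'item': {'b': 14}, 'y': [1, 21, 17]}  # -> config = {'item': {'b': 14}, 'y': [1, 21, 17]}
value = config['item']['b'] + config['y'][0]  # -> value = 15

Answer: 15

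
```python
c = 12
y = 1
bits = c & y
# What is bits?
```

Answer: 0

Derivation:
Trace (tracking bits):
c = 12  # -> c = 12
y = 1  # -> y = 1
bits = c & y  # -> bits = 0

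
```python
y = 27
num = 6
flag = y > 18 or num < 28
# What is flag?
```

Answer: True

Derivation:
Trace (tracking flag):
y = 27  # -> y = 27
num = 6  # -> num = 6
flag = y > 18 or num < 28  # -> flag = True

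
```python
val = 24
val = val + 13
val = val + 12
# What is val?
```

Answer: 49

Derivation:
Trace (tracking val):
val = 24  # -> val = 24
val = val + 13  # -> val = 37
val = val + 12  # -> val = 49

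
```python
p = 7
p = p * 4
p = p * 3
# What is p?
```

Answer: 84

Derivation:
Trace (tracking p):
p = 7  # -> p = 7
p = p * 4  # -> p = 28
p = p * 3  # -> p = 84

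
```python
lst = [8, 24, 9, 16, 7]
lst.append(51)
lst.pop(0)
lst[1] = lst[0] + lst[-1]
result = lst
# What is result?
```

Trace (tracking result):
lst = [8, 24, 9, 16, 7]  # -> lst = [8, 24, 9, 16, 7]
lst.append(51)  # -> lst = [8, 24, 9, 16, 7, 51]
lst.pop(0)  # -> lst = [24, 9, 16, 7, 51]
lst[1] = lst[0] + lst[-1]  # -> lst = [24, 75, 16, 7, 51]
result = lst  # -> result = [24, 75, 16, 7, 51]

Answer: [24, 75, 16, 7, 51]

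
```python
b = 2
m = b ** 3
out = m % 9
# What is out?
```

Trace (tracking out):
b = 2  # -> b = 2
m = b ** 3  # -> m = 8
out = m % 9  # -> out = 8

Answer: 8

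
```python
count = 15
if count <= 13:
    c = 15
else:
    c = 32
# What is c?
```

Answer: 32

Derivation:
Trace (tracking c):
count = 15  # -> count = 15
if count <= 13:  # condition is False
else:
    c = 32  # -> c = 32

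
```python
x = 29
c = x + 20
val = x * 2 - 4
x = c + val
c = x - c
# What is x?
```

Trace (tracking x):
x = 29  # -> x = 29
c = x + 20  # -> c = 49
val = x * 2 - 4  # -> val = 54
x = c + val  # -> x = 103
c = x - c  # -> c = 54

Answer: 103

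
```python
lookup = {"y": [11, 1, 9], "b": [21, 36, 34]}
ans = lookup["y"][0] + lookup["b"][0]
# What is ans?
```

Answer: 32

Derivation:
Trace (tracking ans):
lookup = {'y': [11, 1, 9], 'b': [21, 36, 34]}  # -> lookup = {'y': [11, 1, 9], 'b': [21, 36, 34]}
ans = lookup['y'][0] + lookup['b'][0]  # -> ans = 32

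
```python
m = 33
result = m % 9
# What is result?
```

Answer: 6

Derivation:
Trace (tracking result):
m = 33  # -> m = 33
result = m % 9  # -> result = 6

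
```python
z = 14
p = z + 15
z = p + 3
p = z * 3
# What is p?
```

Answer: 96

Derivation:
Trace (tracking p):
z = 14  # -> z = 14
p = z + 15  # -> p = 29
z = p + 3  # -> z = 32
p = z * 3  # -> p = 96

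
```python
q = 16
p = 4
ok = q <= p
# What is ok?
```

Trace (tracking ok):
q = 16  # -> q = 16
p = 4  # -> p = 4
ok = q <= p  # -> ok = False

Answer: False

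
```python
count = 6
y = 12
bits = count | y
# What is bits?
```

Answer: 14

Derivation:
Trace (tracking bits):
count = 6  # -> count = 6
y = 12  # -> y = 12
bits = count | y  # -> bits = 14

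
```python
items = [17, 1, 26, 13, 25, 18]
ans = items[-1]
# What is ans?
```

Answer: 18

Derivation:
Trace (tracking ans):
items = [17, 1, 26, 13, 25, 18]  # -> items = [17, 1, 26, 13, 25, 18]
ans = items[-1]  # -> ans = 18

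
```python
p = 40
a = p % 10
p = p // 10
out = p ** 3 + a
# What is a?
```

Trace (tracking a):
p = 40  # -> p = 40
a = p % 10  # -> a = 0
p = p // 10  # -> p = 4
out = p ** 3 + a  # -> out = 64

Answer: 0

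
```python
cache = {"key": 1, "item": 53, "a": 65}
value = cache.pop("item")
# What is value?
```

Answer: 53

Derivation:
Trace (tracking value):
cache = {'key': 1, 'item': 53, 'a': 65}  # -> cache = {'key': 1, 'item': 53, 'a': 65}
value = cache.pop('item')  # -> value = 53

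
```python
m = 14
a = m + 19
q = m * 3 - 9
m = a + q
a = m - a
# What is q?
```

Trace (tracking q):
m = 14  # -> m = 14
a = m + 19  # -> a = 33
q = m * 3 - 9  # -> q = 33
m = a + q  # -> m = 66
a = m - a  # -> a = 33

Answer: 33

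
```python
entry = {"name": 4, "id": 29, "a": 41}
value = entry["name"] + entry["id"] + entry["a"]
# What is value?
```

Trace (tracking value):
entry = {'name': 4, 'id': 29, 'a': 41}  # -> entry = {'name': 4, 'id': 29, 'a': 41}
value = entry['name'] + entry['id'] + entry['a']  # -> value = 74

Answer: 74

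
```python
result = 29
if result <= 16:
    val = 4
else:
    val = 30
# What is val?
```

Answer: 30

Derivation:
Trace (tracking val):
result = 29  # -> result = 29
if result <= 16:  # condition is False
else:
    val = 30  # -> val = 30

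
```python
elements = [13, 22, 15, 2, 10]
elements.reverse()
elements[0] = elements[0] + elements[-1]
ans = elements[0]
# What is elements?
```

Trace (tracking elements):
elements = [13, 22, 15, 2, 10]  # -> elements = [13, 22, 15, 2, 10]
elements.reverse()  # -> elements = [10, 2, 15, 22, 13]
elements[0] = elements[0] + elements[-1]  # -> elements = [23, 2, 15, 22, 13]
ans = elements[0]  # -> ans = 23

Answer: [23, 2, 15, 22, 13]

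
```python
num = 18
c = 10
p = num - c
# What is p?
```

Trace (tracking p):
num = 18  # -> num = 18
c = 10  # -> c = 10
p = num - c  # -> p = 8

Answer: 8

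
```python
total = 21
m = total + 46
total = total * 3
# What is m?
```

Answer: 67

Derivation:
Trace (tracking m):
total = 21  # -> total = 21
m = total + 46  # -> m = 67
total = total * 3  # -> total = 63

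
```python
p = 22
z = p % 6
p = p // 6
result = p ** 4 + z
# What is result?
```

Answer: 85

Derivation:
Trace (tracking result):
p = 22  # -> p = 22
z = p % 6  # -> z = 4
p = p // 6  # -> p = 3
result = p ** 4 + z  # -> result = 85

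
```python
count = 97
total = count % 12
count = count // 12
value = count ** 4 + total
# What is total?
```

Trace (tracking total):
count = 97  # -> count = 97
total = count % 12  # -> total = 1
count = count // 12  # -> count = 8
value = count ** 4 + total  # -> value = 4097

Answer: 1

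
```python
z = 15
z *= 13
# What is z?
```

Answer: 195

Derivation:
Trace (tracking z):
z = 15  # -> z = 15
z *= 13  # -> z = 195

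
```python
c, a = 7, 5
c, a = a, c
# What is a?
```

Trace (tracking a):
c, a = (7, 5)  # -> c = 7, a = 5
c, a = (a, c)  # -> c = 5, a = 7

Answer: 7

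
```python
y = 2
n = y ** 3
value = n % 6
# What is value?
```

Trace (tracking value):
y = 2  # -> y = 2
n = y ** 3  # -> n = 8
value = n % 6  # -> value = 2

Answer: 2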